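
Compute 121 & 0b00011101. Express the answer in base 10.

25

121 = 1111001
b = 0011101
AND → 0011001 = 25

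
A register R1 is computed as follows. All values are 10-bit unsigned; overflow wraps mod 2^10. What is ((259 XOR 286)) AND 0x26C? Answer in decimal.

259 = 0100000011
286 = 0100011110
→ XOR → 0000011101 = 29
0x26C = 1001101100
→ AND → 0000001100 = 12

12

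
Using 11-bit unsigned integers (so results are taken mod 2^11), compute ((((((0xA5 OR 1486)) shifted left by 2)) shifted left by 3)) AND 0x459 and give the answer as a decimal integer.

0xA5 = 00010100101
1486 = 10111001110
→ OR → 10111101111 = 1519
→ shifted left by 2 (mod 2^11) → 11110111100 = 1980
→ shifted left by 3 (mod 2^11) → 10111100000 = 1504
0x459 = 10001011001
→ AND → 10001000000 = 1088

1088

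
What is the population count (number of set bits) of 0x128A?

5

0x128A = 1001010001010
Count the 1s: 1 + 1 + 1 + 1 + 1 = 5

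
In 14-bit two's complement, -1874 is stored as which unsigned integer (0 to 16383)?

14510

1874 in 14 bits: 00011101010010
Invert: 11100010101101
Add 1:  11100010101110 = 14510
(Check: 2^14 - 1874 = 16384 - 1874 = 14510.)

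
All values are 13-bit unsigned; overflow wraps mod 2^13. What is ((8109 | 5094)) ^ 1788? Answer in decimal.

6419

8109 = 1111110101101
5094 = 1001111100110
→ | → 1111111101111 = 8175
1788 = 0011011111100
→ ^ → 1100100010011 = 6419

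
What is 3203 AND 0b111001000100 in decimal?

3203 = 110010000011
b = 111001000100
AND → 110000000000 = 3072

3072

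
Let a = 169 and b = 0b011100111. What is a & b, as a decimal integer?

169 = 10101001
b = 11100111
AND → 10100001 = 161

161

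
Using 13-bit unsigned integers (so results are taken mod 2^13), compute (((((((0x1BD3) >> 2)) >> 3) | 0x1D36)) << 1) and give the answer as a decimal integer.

0x1BD3 = 1101111010011
→ >> 2 → 0011011110100 = 1780
→ >> 3 → 0000011011110 = 222
0x1D36 = 1110100110110
→ | → 1110111111110 = 7678
→ << 1 (mod 2^13) → 1101111111100 = 7164

7164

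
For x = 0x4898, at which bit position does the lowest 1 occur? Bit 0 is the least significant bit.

0x4898 = 100100010011000
Trailing zeros: 3, so the lowest set bit is bit 3 (value 8).

3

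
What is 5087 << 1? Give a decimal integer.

5087 = 01001111011111
shift left by 1 → 10011110111110 = 10174
(equivalently, 5087 × 2^1 = 5087 × 2)

10174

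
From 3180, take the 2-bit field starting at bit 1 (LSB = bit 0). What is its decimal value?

2

v = 000110001101100
Shift right by 1: 00011000110110
Mask low 2 bits: 10 = 2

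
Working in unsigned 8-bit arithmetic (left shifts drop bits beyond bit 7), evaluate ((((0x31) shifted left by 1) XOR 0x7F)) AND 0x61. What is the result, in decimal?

0x31 = 00110001
→ shifted left by 1 (mod 2^8) → 01100010 = 98
0x7F = 01111111
→ XOR → 00011101 = 29
0x61 = 01100001
→ AND → 00000001 = 1

1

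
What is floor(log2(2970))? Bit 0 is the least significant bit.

11

2970 = 101110011010
The topmost 1 is at position 11 (since 2^11 = 2048 ≤ 2970 < 4096).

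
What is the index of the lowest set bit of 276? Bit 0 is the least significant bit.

276 = 100010100
Trailing zeros: 2, so the lowest set bit is bit 2 (value 4).

2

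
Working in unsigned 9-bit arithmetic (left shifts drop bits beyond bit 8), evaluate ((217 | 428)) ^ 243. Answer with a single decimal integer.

217 = 011011001
428 = 110101100
→ | → 111111101 = 509
243 = 011110011
→ ^ → 100001110 = 270

270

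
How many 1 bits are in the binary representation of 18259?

8

18259 = 100011101010011
Count the 1s: 1 + 1 + 1 + 1 + 1 + 1 + 1 + 1 = 8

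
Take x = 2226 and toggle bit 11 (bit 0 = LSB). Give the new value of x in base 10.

x = 100010110010
bit 11 is currently 1; toggle it via x ^ (1 << 11) = x ^ 2048
→ 000010110010 = 178

178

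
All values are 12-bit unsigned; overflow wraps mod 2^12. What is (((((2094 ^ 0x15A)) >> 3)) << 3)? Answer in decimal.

2416

2094 = 100000101110
0x15A = 000101011010
→ ^ → 100101110100 = 2420
→ >> 3 → 000100101110 = 302
→ << 3 (mod 2^12) → 100101110000 = 2416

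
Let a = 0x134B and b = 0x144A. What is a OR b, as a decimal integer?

0x134B = 1001101001011
0x144A = 1010001001010
 OR → 1011101001011 = 5963

5963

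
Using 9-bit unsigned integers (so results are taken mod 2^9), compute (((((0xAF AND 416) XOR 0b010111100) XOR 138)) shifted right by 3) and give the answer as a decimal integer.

18

0xAF = 010101111
416 = 110100000
→ AND → 010100000 = 160
0b010111100 = 010111100
→ XOR → 000011100 = 28
138 = 010001010
→ XOR → 010010110 = 150
→ shifted right by 3 → 000010010 = 18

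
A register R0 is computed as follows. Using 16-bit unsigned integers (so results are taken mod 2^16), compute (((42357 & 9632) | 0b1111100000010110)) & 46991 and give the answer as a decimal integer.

42357 = 1010010101110101
9632 = 0010010110100000
→ & → 0010010100100000 = 9504
0b1111100000010110 = 1111100000010110
→ | → 1111110100110110 = 64822
46991 = 1011011110001111
→ & → 1011010100000110 = 46342

46342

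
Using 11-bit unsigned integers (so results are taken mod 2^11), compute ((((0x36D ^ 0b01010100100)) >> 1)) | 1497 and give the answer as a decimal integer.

1533

0x36D = 01101101101
0b01010100100 = 01010100100
→ ^ → 00111001001 = 457
→ >> 1 → 00011100100 = 228
1497 = 10111011001
→ | → 10111111101 = 1533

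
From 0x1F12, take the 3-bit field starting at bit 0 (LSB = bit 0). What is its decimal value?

2

v = 1111100010010
Shift right by 0: 1111100010010
Mask low 3 bits: 010 = 2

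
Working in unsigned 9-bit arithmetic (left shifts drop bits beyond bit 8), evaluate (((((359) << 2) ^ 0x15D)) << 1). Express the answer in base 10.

386

359 = 101100111
→ << 2 (mod 2^9) → 110011100 = 412
0x15D = 101011101
→ ^ → 011000001 = 193
→ << 1 (mod 2^9) → 110000010 = 386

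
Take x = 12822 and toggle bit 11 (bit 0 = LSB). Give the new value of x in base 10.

14870

x = 11001000010110
bit 11 is currently 0; toggle it via x ^ (1 << 11) = x ^ 2048
→ 11101000010110 = 14870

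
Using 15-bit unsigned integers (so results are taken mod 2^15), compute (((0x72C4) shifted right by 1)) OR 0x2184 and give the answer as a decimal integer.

0x72C4 = 111001011000100
→ shifted right by 1 → 011100101100010 = 14690
0x2184 = 010000110000100
→ OR → 011100111100110 = 14822

14822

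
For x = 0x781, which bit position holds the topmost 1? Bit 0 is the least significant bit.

10

0x781 = 11110000001
The topmost 1 is at position 10 (since 2^10 = 1024 ≤ 1921 < 2048).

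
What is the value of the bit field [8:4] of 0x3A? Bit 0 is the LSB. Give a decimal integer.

3

v = 0000111010
Shift right by 4: 000011
Mask low 5 bits: 00011 = 3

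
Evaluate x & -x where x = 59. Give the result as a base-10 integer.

1

x = 111011 = 59
-x (two's complement) = …000101
AND   = 000001 = 1
(x & -x isolates the lowest set bit of x.)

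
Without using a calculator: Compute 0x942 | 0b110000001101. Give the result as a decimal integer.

3407

0x942 = 100101000010
b = 110000001101
 OR → 110101001111 = 3407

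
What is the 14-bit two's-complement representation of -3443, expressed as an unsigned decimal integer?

12941

3443 in 14 bits: 00110101110011
Invert: 11001010001100
Add 1:  11001010001101 = 12941
(Check: 2^14 - 3443 = 16384 - 3443 = 12941.)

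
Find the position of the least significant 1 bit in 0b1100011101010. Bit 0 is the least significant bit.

1

0b1100011101010 = 1100011101010
Trailing zeros: 1, so the lowest set bit is bit 1 (value 2).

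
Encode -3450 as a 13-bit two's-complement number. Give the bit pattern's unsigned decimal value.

4742

3450 in 13 bits: 0110101111010
Invert: 1001010000101
Add 1:  1001010000110 = 4742
(Check: 2^13 - 3450 = 8192 - 3450 = 4742.)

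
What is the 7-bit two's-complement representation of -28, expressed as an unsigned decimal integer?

28 in 7 bits: 0011100
Invert: 1100011
Add 1:  1100100 = 100
(Check: 2^7 - 28 = 128 - 28 = 100.)

100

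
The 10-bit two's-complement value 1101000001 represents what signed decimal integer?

pattern = 1101000001 (MSB is 1 ⇒ negative)
Invert: 0010111110, add 1 → 0010111111 = 191, so the value is -191.
(Equivalently: 833 - 2^10 = 833 - 1024 = -191.)

-191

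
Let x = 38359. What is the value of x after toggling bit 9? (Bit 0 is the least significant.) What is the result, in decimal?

38871

x = 1001010111010111
bit 9 is currently 0; toggle it via x ^ (1 << 9) = x ^ 512
→ 1001011111010111 = 38871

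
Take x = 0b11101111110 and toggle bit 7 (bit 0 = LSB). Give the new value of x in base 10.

x = 11101111110
bit 7 is currently 0; toggle it via x ^ (1 << 7) = x ^ 128
→ 11111111110 = 2046

2046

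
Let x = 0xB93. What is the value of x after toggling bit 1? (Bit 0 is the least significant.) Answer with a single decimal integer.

x = 101110010011
bit 1 is currently 1; toggle it via x ^ (1 << 1) = x ^ 2
→ 101110010001 = 2961

2961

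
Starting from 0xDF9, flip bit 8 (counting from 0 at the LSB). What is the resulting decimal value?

x = 0110111111001
bit 8 is currently 1; toggle it via x ^ (1 << 8) = x ^ 256
→ 0110011111001 = 3321

3321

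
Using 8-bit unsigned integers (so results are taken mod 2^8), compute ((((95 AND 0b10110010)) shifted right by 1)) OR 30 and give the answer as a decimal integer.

95 = 01011111
0b10110010 = 10110010
→ AND → 00010010 = 18
→ shifted right by 1 → 00001001 = 9
30 = 00011110
→ OR → 00011111 = 31

31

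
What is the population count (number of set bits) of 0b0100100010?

3

n = 100100010
Count the 1s: 1 + 1 + 1 = 3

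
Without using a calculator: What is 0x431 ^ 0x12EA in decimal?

0x431 = 0010000110001
0x12EA = 1001011101010
XOR → 1011011011011 = 5851

5851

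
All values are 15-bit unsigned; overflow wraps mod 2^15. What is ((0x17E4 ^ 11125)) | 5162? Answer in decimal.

0x17E4 = 001011111100100
11125 = 010101101110101
→ ^ → 011110010010001 = 15505
5162 = 001010000101010
→ | → 011110010111011 = 15547

15547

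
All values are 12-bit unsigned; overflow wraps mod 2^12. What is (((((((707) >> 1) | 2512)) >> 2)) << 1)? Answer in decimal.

707 = 001011000011
→ >> 1 → 000101100001 = 353
2512 = 100111010000
→ | → 100111110001 = 2545
→ >> 2 → 001001111100 = 636
→ << 1 (mod 2^12) → 010011111000 = 1272

1272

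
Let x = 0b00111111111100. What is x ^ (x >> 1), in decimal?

x = 111111111100 = 4092
x>>1 = 011111111110
XOR  = 100000000010 = 2050
(x ^ (x >> 1) gives the standard binary-reflected Gray code of x.)

2050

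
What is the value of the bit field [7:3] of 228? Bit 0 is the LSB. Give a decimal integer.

v = 11100100
Shift right by 3: 11100
Mask low 5 bits: 11100 = 28

28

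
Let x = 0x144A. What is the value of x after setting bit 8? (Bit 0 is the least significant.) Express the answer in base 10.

5450

x = 1010001001010
bit 8 is currently 0; set it via x | (1 << 8) = x | 256
→ 1010101001010 = 5450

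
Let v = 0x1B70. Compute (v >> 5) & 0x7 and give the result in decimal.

v = 1101101110000
Shift right by 5: 11011011
Mask low 3 bits: 011 = 3

3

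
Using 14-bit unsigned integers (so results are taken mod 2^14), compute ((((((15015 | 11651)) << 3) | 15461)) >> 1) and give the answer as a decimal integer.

15015 = 11101010100111
11651 = 10110110000011
→ | → 11111110100111 = 16295
→ << 3 (mod 2^14) → 11110100111000 = 15672
15461 = 11110001100101
→ | → 11110101111101 = 15741
→ >> 1 → 01111010111110 = 7870

7870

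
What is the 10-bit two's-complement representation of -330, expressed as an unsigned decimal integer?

330 in 10 bits: 0101001010
Invert: 1010110101
Add 1:  1010110110 = 694
(Check: 2^10 - 330 = 1024 - 330 = 694.)

694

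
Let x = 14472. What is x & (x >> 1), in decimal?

6144

x = 11100010001000 = 14472
x>>1 = 01110001000100
AND  = 01100000000000 = 6144
(x & (x >> 1) has a 1 wherever x has two consecutive 1 bits.)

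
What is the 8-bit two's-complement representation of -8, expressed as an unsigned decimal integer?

248

8 in 8 bits: 00001000
Invert: 11110111
Add 1:  11111000 = 248
(Check: 2^8 - 8 = 256 - 8 = 248.)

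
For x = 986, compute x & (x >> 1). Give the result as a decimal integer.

x = 1111011010 = 986
x>>1 = 0111101101
AND  = 0111001000 = 456
(x & (x >> 1) has a 1 wherever x has two consecutive 1 bits.)

456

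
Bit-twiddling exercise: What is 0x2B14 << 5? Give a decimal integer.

0x2B14 = 0000010101100010100
shift left by 5 → 1010110001010000000 = 352896
(equivalently, 11028 × 2^5 = 11028 × 32)

352896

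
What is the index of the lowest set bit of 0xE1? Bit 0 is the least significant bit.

0

0xE1 = 11100001
Trailing zeros: 0, so the lowest set bit is bit 0 (value 1).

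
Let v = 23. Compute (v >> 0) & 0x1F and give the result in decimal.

23

v = 00010111
Shift right by 0: 00010111
Mask low 5 bits: 10111 = 23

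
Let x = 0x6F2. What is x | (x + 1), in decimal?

1779

x = 11011110010 = 1778
x + 1 = 11011110011
OR    = 11011110011 = 1779
(x | (x + 1) sets the lowest cleared bit.)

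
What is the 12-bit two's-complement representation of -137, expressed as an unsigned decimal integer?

3959

137 in 12 bits: 000010001001
Invert: 111101110110
Add 1:  111101110111 = 3959
(Check: 2^12 - 137 = 4096 - 137 = 3959.)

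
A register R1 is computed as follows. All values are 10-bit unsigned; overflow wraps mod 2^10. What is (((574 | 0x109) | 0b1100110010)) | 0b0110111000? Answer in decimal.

959

574 = 1000111110
0x109 = 0100001001
→ | → 1100111111 = 831
0b1100110010 = 1100110010
→ | → 1100111111 = 831
0b0110111000 = 0110111000
→ | → 1110111111 = 959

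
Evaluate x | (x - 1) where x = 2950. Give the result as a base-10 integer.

2951

x = 101110000110 = 2950
x - 1 = 101110000101
OR    = 101110000111 = 2951
(x | (x - 1) sets all bits below the lowest set bit.)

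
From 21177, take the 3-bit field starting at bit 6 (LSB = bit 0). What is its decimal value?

v = 101001010111001
Shift right by 6: 101001010
Mask low 3 bits: 010 = 2

2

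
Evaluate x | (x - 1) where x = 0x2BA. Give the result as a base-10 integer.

699

x = 1010111010 = 698
x - 1 = 1010111001
OR    = 1010111011 = 699
(x | (x - 1) sets all bits below the lowest set bit.)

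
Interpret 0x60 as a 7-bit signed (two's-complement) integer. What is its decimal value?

-32

pattern = 1100000 (MSB is 1 ⇒ negative)
Invert: 0011111, add 1 → 0100000 = 32, so the value is -32.
(Equivalently: 96 - 2^7 = 96 - 128 = -32.)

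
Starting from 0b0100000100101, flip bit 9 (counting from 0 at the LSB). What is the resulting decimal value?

2597

x = 0100000100101
bit 9 is currently 0; toggle it via x ^ (1 << 9) = x ^ 512
→ 0101000100101 = 2597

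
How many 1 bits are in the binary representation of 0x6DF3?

0x6DF3 = 110110111110011
Count the 1s: 1 + 1 + 1 + 1 + 1 + 1 + 1 + 1 + 1 + 1 + 1 = 11

11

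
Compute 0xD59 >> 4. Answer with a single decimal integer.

0xD59 = 110101011001
shift right by 4 → 000011010101 = 213
(equivalently, floor(3417 / 16))

213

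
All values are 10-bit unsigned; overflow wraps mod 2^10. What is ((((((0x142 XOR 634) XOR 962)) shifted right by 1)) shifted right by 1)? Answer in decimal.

0x142 = 0101000010
634 = 1001111010
→ XOR → 1100111000 = 824
962 = 1111000010
→ XOR → 0011111010 = 250
→ shifted right by 1 → 0001111101 = 125
→ shifted right by 1 → 0000111110 = 62

62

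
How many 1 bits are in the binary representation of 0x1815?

0x1815 = 1100000010101
Count the 1s: 1 + 1 + 1 + 1 + 1 = 5

5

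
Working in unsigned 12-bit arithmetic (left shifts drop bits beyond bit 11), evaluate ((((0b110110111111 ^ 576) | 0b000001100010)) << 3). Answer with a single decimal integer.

0b110110111111 = 110110111111
576 = 001001000000
→ ^ → 111111111111 = 4095
0b000001100010 = 000001100010
→ | → 111111111111 = 4095
→ << 3 (mod 2^12) → 111111111000 = 4088

4088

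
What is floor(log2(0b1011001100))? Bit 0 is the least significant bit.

0b1011001100 = 1011001100
The topmost 1 is at position 9 (since 2^9 = 512 ≤ 716 < 1024).

9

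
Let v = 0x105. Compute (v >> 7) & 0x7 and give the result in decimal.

2

v = 0100000101
Shift right by 7: 010
Mask low 3 bits: 010 = 2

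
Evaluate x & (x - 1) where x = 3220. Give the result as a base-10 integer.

x = 110010010100 = 3220
x - 1 = 110010010011
AND   = 110010010000 = 3216
(x & (x - 1) clears the lowest set bit of x.)

3216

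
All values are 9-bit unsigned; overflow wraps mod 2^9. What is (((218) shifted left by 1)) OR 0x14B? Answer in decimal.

511

218 = 011011010
→ shifted left by 1 (mod 2^9) → 110110100 = 436
0x14B = 101001011
→ OR → 111111111 = 511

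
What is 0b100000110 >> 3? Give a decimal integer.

32

x = 100000110
shift right by 3 → 000100000 = 32
(equivalently, floor(262 / 8))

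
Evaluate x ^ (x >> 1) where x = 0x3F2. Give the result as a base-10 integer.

523

x = 1111110010 = 1010
x>>1 = 0111111001
XOR  = 1000001011 = 523
(x ^ (x >> 1) gives the standard binary-reflected Gray code of x.)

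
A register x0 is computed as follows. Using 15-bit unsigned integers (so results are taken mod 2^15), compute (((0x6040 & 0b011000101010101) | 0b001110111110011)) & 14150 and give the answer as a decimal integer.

13634

0x6040 = 110000001000000
0b011000101010101 = 011000101010101
→ & → 010000001000000 = 8256
0b001110111110011 = 001110111110011
→ | → 011110111110011 = 15859
14150 = 011011101000110
→ & → 011010101000010 = 13634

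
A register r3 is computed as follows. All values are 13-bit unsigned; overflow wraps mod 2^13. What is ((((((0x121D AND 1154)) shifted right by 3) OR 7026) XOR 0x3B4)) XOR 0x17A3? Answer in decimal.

3941

0x121D = 1001000011101
1154 = 0010010000010
→ AND → 0000000000000 = 0
→ shifted right by 3 → 0000000000000 = 0
7026 = 1101101110010
→ OR → 1101101110010 = 7026
0x3B4 = 0001110110100
→ XOR → 1100011000110 = 6342
0x17A3 = 1011110100011
→ XOR → 0111101100101 = 3941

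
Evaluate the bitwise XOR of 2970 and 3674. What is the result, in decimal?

2970 = 101110011010
3674 = 111001011010
XOR → 010111000000 = 1472

1472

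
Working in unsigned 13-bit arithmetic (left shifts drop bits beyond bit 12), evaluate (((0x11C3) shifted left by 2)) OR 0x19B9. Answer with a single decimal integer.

8125

0x11C3 = 1000111000011
→ shifted left by 2 (mod 2^13) → 0011100001100 = 1804
0x19B9 = 1100110111001
→ OR → 1111110111101 = 8125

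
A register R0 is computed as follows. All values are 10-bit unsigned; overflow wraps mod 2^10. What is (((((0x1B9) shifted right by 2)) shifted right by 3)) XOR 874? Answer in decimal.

0x1B9 = 0110111001
→ shifted right by 2 → 0001101110 = 110
→ shifted right by 3 → 0000001101 = 13
874 = 1101101010
→ XOR → 1101100111 = 871

871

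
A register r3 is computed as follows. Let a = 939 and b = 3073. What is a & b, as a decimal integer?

1

939 = 001110101011
3073 = 110000000001
AND → 000000000001 = 1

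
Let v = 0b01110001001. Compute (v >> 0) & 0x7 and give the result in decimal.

1

v = 01110001001
Shift right by 0: 01110001001
Mask low 3 bits: 001 = 1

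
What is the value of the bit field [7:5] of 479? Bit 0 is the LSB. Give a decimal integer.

6

v = 000111011111
Shift right by 5: 0001110
Mask low 3 bits: 110 = 6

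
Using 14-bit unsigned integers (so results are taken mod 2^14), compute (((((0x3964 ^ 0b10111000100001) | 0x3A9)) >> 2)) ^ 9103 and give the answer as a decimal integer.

0x3964 = 11100101100100
0b10111000100001 = 10111000100001
→ ^ → 01011101000101 = 5957
0x3A9 = 00001110101001
→ | → 01011111101101 = 6125
→ >> 2 → 00010111111011 = 1531
9103 = 10001110001111
→ ^ → 10011001110100 = 9844

9844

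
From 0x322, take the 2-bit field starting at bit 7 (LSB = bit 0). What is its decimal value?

v = 1100100010
Shift right by 7: 110
Mask low 2 bits: 10 = 2

2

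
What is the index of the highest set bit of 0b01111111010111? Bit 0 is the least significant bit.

12

0b01111111010111 = 1111111010111
The topmost 1 is at position 12 (since 2^12 = 4096 ≤ 8151 < 8192).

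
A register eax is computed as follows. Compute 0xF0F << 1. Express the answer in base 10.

0xF0F = 0111100001111
shift left by 1 → 1111000011110 = 7710
(equivalently, 3855 × 2^1 = 3855 × 2)

7710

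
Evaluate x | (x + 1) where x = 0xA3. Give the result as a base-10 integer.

x = 10100011 = 163
x + 1 = 10100100
OR    = 10100111 = 167
(x | (x + 1) sets the lowest cleared bit.)

167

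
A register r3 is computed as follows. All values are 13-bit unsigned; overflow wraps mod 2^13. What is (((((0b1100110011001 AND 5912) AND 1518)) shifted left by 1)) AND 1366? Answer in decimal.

0b1100110011001 = 1100110011001
5912 = 1011100011000
→ AND → 1000100011000 = 4376
1518 = 0010111101110
→ AND → 0000100001000 = 264
→ shifted left by 1 (mod 2^13) → 0001000010000 = 528
1366 = 0010101010110
→ AND → 0000000010000 = 16

16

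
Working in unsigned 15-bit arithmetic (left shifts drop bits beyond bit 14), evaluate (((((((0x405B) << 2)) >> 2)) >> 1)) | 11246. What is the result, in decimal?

0x405B = 100000001011011
→ << 2 (mod 2^15) → 000000101101100 = 364
→ >> 2 → 000000001011011 = 91
→ >> 1 → 000000000101101 = 45
11246 = 010101111101110
→ | → 010101111101111 = 11247

11247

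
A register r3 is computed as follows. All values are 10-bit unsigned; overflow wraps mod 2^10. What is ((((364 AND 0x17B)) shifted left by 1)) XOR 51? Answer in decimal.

364 = 0101101100
0x17B = 0101111011
→ AND → 0101101000 = 360
→ shifted left by 1 (mod 2^10) → 1011010000 = 720
51 = 0000110011
→ XOR → 1011100011 = 739

739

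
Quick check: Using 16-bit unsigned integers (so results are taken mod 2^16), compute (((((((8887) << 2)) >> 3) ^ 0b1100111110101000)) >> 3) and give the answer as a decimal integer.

8887 = 0010001010110111
→ << 2 (mod 2^16) → 1000101011011100 = 35548
→ >> 3 → 0001000101011011 = 4443
0b1100111110101000 = 1100111110101000
→ ^ → 1101111011110011 = 57075
→ >> 3 → 0001101111011110 = 7134

7134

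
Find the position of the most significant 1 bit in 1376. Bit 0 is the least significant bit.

1376 = 10101100000
The topmost 1 is at position 10 (since 2^10 = 1024 ≤ 1376 < 2048).

10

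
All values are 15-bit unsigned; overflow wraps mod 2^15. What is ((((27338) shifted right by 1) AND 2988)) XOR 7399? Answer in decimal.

7619

27338 = 110101011001010
→ shifted right by 1 → 011010101100101 = 13669
2988 = 000101110101100
→ AND → 000000100100100 = 292
7399 = 001110011100111
→ XOR → 001110111000011 = 7619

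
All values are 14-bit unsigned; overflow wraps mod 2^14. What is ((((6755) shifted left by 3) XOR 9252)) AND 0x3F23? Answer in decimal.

6755 = 01101001100011
→ shifted left by 3 (mod 2^14) → 01001100011000 = 4888
9252 = 10010000100100
→ XOR → 11011100111100 = 14140
0x3F23 = 11111100100011
→ AND → 11011100100000 = 14112

14112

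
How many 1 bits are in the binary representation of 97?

97 = 1100001
Count the 1s: 1 + 1 + 1 = 3

3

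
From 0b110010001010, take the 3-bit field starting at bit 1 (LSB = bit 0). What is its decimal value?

v = 110010001010
Shift right by 1: 11001000101
Mask low 3 bits: 101 = 5

5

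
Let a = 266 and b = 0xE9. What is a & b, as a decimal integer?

8

266 = 100001010
0xE9 = 011101001
AND → 000001000 = 8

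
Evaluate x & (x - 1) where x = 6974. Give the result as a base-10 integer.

6972

x = 1101100111110 = 6974
x - 1 = 1101100111101
AND   = 1101100111100 = 6972
(x & (x - 1) clears the lowest set bit of x.)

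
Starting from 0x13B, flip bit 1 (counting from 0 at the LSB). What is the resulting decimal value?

x = 0100111011
bit 1 is currently 1; toggle it via x ^ (1 << 1) = x ^ 2
→ 0100111001 = 313

313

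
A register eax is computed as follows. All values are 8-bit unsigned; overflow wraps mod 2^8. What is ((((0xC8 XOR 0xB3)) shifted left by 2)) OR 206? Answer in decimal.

238

0xC8 = 11001000
0xB3 = 10110011
→ XOR → 01111011 = 123
→ shifted left by 2 (mod 2^8) → 11101100 = 236
206 = 11001110
→ OR → 11101110 = 238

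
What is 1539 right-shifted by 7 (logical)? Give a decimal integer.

1539 = 11000000011
shift right by 7 → 00000001100 = 12
(equivalently, floor(1539 / 128))

12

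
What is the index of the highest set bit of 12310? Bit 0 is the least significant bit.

12310 = 11000000010110
The topmost 1 is at position 13 (since 2^13 = 8192 ≤ 12310 < 16384).

13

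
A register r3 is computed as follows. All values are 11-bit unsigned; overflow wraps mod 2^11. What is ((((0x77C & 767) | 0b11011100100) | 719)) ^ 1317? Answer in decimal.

986

0x77C = 11101111100
767 = 01011111111
→ & → 01001111100 = 636
0b11011100100 = 11011100100
→ | → 11011111100 = 1788
719 = 01011001111
→ | → 11011111111 = 1791
1317 = 10100100101
→ ^ → 01111011010 = 986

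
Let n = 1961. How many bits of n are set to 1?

7

1961 = 11110101001
Count the 1s: 1 + 1 + 1 + 1 + 1 + 1 + 1 = 7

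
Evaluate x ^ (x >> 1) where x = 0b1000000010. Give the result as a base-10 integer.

x = 1000000010 = 514
x>>1 = 0100000001
XOR  = 1100000011 = 771
(x ^ (x >> 1) gives the standard binary-reflected Gray code of x.)

771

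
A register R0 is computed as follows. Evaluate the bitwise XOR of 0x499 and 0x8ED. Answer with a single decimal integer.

3188

0x499 = 010010011001
0x8ED = 100011101101
XOR → 110001110100 = 3188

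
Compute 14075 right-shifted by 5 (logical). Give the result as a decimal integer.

439

14075 = 11011011111011
shift right by 5 → 00000110110111 = 439
(equivalently, floor(14075 / 32))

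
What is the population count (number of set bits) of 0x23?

0x23 = 100011
Count the 1s: 1 + 1 + 1 = 3

3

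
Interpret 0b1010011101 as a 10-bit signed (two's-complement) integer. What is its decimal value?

-355

pattern = 1010011101 (MSB is 1 ⇒ negative)
Invert: 0101100010, add 1 → 0101100011 = 355, so the value is -355.
(Equivalently: 669 - 2^10 = 669 - 1024 = -355.)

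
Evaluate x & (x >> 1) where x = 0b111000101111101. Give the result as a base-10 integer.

x = 111000101111101 = 29053
x>>1 = 011100010111110
AND  = 011000000111100 = 12348
(x & (x >> 1) has a 1 wherever x has two consecutive 1 bits.)

12348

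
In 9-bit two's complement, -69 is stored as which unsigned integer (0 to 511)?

443

69 in 9 bits: 001000101
Invert: 110111010
Add 1:  110111011 = 443
(Check: 2^9 - 69 = 512 - 69 = 443.)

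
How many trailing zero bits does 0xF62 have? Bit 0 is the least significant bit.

1

0xF62 = 111101100010
Trailing zeros: 1, so the lowest set bit is bit 1 (value 2).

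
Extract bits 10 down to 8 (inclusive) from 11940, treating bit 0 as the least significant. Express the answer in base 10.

v = 0010111010100100
Shift right by 8: 00101110
Mask low 3 bits: 110 = 6

6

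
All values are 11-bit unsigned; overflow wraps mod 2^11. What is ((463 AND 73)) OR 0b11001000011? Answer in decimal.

1611

463 = 00111001111
73 = 00001001001
→ AND → 00001001001 = 73
0b11001000011 = 11001000011
→ OR → 11001001011 = 1611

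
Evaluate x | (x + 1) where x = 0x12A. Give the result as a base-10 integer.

299

x = 100101010 = 298
x + 1 = 100101011
OR    = 100101011 = 299
(x | (x + 1) sets the lowest cleared bit.)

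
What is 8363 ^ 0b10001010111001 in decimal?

530

8363 = 10000010101011
b = 10001010111001
XOR → 00001000010010 = 530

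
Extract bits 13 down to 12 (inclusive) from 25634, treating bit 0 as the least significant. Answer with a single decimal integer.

2

v = 110010000100010
Shift right by 12: 110
Mask low 2 bits: 10 = 2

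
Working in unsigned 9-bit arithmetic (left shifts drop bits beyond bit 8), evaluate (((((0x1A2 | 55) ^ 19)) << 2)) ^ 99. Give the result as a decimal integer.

0x1A2 = 110100010
55 = 000110111
→ | → 110110111 = 439
19 = 000010011
→ ^ → 110100100 = 420
→ << 2 (mod 2^9) → 010010000 = 144
99 = 001100011
→ ^ → 011110011 = 243

243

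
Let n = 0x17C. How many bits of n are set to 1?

0x17C = 101111100
Count the 1s: 1 + 1 + 1 + 1 + 1 + 1 = 6

6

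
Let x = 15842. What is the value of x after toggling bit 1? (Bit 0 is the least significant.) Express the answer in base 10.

x = 11110111100010
bit 1 is currently 1; toggle it via x ^ (1 << 1) = x ^ 2
→ 11110111100000 = 15840

15840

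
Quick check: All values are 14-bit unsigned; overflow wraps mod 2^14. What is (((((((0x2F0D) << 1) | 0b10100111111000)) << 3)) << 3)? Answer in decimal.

16000

0x2F0D = 10111100001101
→ << 1 (mod 2^14) → 01111000011010 = 7706
0b10100111111000 = 10100111111000
→ | → 11111111111010 = 16378
→ << 3 (mod 2^14) → 11111111010000 = 16336
→ << 3 (mod 2^14) → 11111010000000 = 16000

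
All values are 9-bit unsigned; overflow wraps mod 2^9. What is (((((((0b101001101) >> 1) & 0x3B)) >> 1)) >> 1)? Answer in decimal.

0b101001101 = 101001101
→ >> 1 → 010100110 = 166
0x3B = 000111011
→ & → 000100010 = 34
→ >> 1 → 000010001 = 17
→ >> 1 → 000001000 = 8

8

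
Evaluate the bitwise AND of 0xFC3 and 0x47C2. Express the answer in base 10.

1986

0xFC3 = 000111111000011
0x47C2 = 100011111000010
AND → 000011111000010 = 1986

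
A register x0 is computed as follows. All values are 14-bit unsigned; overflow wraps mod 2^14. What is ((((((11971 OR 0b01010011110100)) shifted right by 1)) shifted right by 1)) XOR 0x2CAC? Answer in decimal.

11971 = 10111011000011
0b01010011110100 = 01010011110100
→ OR → 11111011110111 = 16119
→ shifted right by 1 → 01111101111011 = 8059
→ shifted right by 1 → 00111110111101 = 4029
0x2CAC = 10110010101100
→ XOR → 10001100010001 = 8977

8977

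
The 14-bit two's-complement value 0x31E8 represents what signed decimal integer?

-3608

pattern = 11000111101000 (MSB is 1 ⇒ negative)
Invert: 00111000010111, add 1 → 00111000011000 = 3608, so the value is -3608.
(Equivalently: 12776 - 2^14 = 12776 - 16384 = -3608.)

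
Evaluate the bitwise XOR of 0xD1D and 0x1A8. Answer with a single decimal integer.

3253

0xD1D = 110100011101
0x1A8 = 000110101000
XOR → 110010110101 = 3253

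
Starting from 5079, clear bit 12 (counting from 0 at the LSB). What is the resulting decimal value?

x = 1001111010111
bit 12 is currently 1; clear it via x & ~(1 << 12) = x & ~4096
→ 0001111010111 = 983

983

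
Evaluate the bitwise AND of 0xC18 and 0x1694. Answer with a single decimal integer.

1040

0xC18 = 0110000011000
0x1694 = 1011010010100
AND → 0010000010000 = 1040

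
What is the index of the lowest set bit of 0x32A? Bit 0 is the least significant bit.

1

0x32A = 1100101010
Trailing zeros: 1, so the lowest set bit is bit 1 (value 2).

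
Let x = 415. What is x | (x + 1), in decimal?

447

x = 110011111 = 415
x + 1 = 110100000
OR    = 110111111 = 447
(x | (x + 1) sets the lowest cleared bit.)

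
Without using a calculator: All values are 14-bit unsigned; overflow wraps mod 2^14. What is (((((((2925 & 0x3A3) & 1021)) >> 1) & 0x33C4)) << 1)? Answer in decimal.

768

2925 = 00101101101101
0x3A3 = 00001110100011
→ & → 00001100100001 = 801
1021 = 00001111111101
→ & → 00001100100001 = 801
→ >> 1 → 00000110010000 = 400
0x33C4 = 11001111000100
→ & → 00000110000000 = 384
→ << 1 (mod 2^14) → 00001100000000 = 768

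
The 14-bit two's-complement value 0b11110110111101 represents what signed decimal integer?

-579

pattern = 11110110111101 (MSB is 1 ⇒ negative)
Invert: 00001001000010, add 1 → 00001001000011 = 579, so the value is -579.
(Equivalently: 15805 - 2^14 = 15805 - 16384 = -579.)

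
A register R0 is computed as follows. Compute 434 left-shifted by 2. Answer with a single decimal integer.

1736

434 = 00110110010
shift left by 2 → 11011001000 = 1736
(equivalently, 434 × 2^2 = 434 × 4)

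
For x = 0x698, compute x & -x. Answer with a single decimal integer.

x = 11010011000 = 1688
-x (two's complement) = …00101101000
AND   = 00000001000 = 8
(x & -x isolates the lowest set bit of x.)

8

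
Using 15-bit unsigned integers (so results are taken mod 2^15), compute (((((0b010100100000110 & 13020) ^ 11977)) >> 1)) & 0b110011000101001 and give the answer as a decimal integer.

1568

0b010100100000110 = 010100100000110
13020 = 011001011011100
→ & → 010000000000100 = 8196
11977 = 010111011001001
→ ^ → 000111011001101 = 3789
→ >> 1 → 000011101100110 = 1894
0b110011000101001 = 110011000101001
→ & → 000011000100000 = 1568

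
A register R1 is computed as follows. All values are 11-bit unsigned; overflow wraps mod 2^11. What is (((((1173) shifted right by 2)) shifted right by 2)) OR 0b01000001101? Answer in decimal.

589

1173 = 10010010101
→ shifted right by 2 → 00100100101 = 293
→ shifted right by 2 → 00001001001 = 73
0b01000001101 = 01000001101
→ OR → 01001001101 = 589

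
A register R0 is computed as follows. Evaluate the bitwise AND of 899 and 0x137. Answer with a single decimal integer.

259

899 = 1110000011
0x137 = 0100110111
AND → 0100000011 = 259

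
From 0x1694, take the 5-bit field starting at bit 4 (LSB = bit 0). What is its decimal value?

v = 001011010010100
Shift right by 4: 00101101001
Mask low 5 bits: 01001 = 9

9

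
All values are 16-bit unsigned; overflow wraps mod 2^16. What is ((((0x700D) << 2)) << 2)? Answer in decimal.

208

0x700D = 0111000000001101
→ << 2 (mod 2^16) → 1100000000110100 = 49204
→ << 2 (mod 2^16) → 0000000011010000 = 208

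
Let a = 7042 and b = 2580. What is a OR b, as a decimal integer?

7042 = 1101110000010
2580 = 0101000010100
 OR → 1101110010110 = 7062

7062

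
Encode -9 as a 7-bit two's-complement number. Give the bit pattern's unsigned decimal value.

9 in 7 bits: 0001001
Invert: 1110110
Add 1:  1110111 = 119
(Check: 2^7 - 9 = 128 - 9 = 119.)

119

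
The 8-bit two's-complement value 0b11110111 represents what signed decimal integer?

-9

pattern = 11110111 (MSB is 1 ⇒ negative)
Invert: 00001000, add 1 → 00001001 = 9, so the value is -9.
(Equivalently: 247 - 2^8 = 247 - 256 = -9.)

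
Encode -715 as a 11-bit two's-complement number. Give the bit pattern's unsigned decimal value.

1333

715 in 11 bits: 01011001011
Invert: 10100110100
Add 1:  10100110101 = 1333
(Check: 2^11 - 715 = 2048 - 715 = 1333.)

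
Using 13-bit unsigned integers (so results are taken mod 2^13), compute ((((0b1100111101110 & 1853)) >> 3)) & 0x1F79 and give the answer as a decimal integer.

33

0b1100111101110 = 1100111101110
1853 = 0011100111101
→ & → 0000100101100 = 300
→ >> 3 → 0000000100101 = 37
0x1F79 = 1111101111001
→ & → 0000000100001 = 33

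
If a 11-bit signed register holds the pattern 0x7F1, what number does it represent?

-15

pattern = 11111110001 (MSB is 1 ⇒ negative)
Invert: 00000001110, add 1 → 00000001111 = 15, so the value is -15.
(Equivalently: 2033 - 2^11 = 2033 - 2048 = -15.)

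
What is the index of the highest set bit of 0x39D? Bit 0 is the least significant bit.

9

0x39D = 1110011101
The topmost 1 is at position 9 (since 2^9 = 512 ≤ 925 < 1024).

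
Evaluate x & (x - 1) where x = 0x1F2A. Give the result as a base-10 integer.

x = 1111100101010 = 7978
x - 1 = 1111100101001
AND   = 1111100101000 = 7976
(x & (x - 1) clears the lowest set bit of x.)

7976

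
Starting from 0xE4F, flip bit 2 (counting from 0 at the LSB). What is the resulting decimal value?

3659

x = 111001001111
bit 2 is currently 1; toggle it via x ^ (1 << 2) = x ^ 4
→ 111001001011 = 3659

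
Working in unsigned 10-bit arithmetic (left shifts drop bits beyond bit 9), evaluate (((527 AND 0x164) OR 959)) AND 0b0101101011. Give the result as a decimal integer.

299

527 = 1000001111
0x164 = 0101100100
→ AND → 0000000100 = 4
959 = 1110111111
→ OR → 1110111111 = 959
0b0101101011 = 0101101011
→ AND → 0100101011 = 299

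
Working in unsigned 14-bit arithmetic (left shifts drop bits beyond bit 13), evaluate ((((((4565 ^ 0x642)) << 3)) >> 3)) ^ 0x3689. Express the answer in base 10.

12574

4565 = 01000111010101
0x642 = 00011001000010
→ ^ → 01011110010111 = 6039
→ << 3 (mod 2^14) → 11110010111000 = 15544
→ >> 3 → 00011110010111 = 1943
0x3689 = 11011010001001
→ ^ → 11000100011110 = 12574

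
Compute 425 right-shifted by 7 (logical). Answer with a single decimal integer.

3

425 = 110101001
shift right by 7 → 000000011 = 3
(equivalently, floor(425 / 128))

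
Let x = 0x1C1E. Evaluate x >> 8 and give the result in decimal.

28

0x1C1E = 1110000011110
shift right by 8 → 0000000011100 = 28
(equivalently, floor(7198 / 256))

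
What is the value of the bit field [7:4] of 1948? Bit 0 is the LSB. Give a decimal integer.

9

v = 11110011100
Shift right by 4: 1111001
Mask low 4 bits: 1001 = 9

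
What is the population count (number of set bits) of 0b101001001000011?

n = 101001001000011
Count the 1s: 1 + 1 + 1 + 1 + 1 + 1 = 6

6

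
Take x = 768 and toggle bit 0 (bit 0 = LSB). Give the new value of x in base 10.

769

x = 001100000000
bit 0 is currently 0; toggle it via x ^ (1 << 0) = x ^ 1
→ 001100000001 = 769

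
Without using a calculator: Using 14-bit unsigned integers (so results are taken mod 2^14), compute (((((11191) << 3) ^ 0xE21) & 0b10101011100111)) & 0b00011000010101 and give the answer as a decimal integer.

513

11191 = 10101110110111
→ << 3 (mod 2^14) → 01110110111000 = 7608
0xE21 = 00111000100001
→ ^ → 01001110011001 = 5017
0b10101011100111 = 10101011100111
→ & → 00001010000001 = 641
0b00011000010101 = 00011000010101
→ & → 00001000000001 = 513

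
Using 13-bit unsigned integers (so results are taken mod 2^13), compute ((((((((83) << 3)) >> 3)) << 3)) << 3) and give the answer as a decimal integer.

83 = 0000001010011
→ << 3 (mod 2^13) → 0001010011000 = 664
→ >> 3 → 0000001010011 = 83
→ << 3 (mod 2^13) → 0001010011000 = 664
→ << 3 (mod 2^13) → 1010011000000 = 5312

5312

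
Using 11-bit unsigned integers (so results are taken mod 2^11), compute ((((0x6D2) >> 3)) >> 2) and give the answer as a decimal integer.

54

0x6D2 = 11011010010
→ >> 3 → 00011011010 = 218
→ >> 2 → 00000110110 = 54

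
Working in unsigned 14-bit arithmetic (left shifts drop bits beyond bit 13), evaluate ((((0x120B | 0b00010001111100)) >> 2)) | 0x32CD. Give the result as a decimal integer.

0x120B = 01001000001011
0b00010001111100 = 00010001111100
→ | → 01011001111111 = 5759
→ >> 2 → 00010110011111 = 1439
0x32CD = 11001011001101
→ | → 11011111011111 = 14303

14303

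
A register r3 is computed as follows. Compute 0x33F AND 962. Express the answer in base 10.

0x33F = 1100111111
962 = 1111000010
AND → 1100000010 = 770

770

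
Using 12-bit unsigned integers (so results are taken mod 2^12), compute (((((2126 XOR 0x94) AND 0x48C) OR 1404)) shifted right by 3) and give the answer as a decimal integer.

191

2126 = 100001001110
0x94 = 000010010100
→ XOR → 100011011010 = 2266
0x48C = 010010001100
→ AND → 000010001000 = 136
1404 = 010101111100
→ OR → 010111111100 = 1532
→ shifted right by 3 → 000010111111 = 191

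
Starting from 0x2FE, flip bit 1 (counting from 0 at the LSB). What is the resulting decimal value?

764

x = 0001011111110
bit 1 is currently 1; toggle it via x ^ (1 << 1) = x ^ 2
→ 0001011111100 = 764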